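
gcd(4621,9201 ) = 1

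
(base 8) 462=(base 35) 8q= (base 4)10302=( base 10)306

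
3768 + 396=4164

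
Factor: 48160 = 2^5*5^1*7^1 *43^1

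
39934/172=19967/86 = 232.17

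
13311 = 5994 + 7317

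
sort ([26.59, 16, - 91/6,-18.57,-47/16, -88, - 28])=[ - 88, - 28, - 18.57,-91/6,- 47/16, 16, 26.59]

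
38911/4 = 9727 + 3/4 = 9727.75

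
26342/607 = 26342/607 = 43.40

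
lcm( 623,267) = 1869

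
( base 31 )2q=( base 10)88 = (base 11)80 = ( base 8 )130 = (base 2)1011000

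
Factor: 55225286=2^1 * 19^1*67^1*109^1 * 199^1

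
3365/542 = 3365/542  =  6.21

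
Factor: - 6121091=-6121091^1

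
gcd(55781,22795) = 1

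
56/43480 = 7/5435 = 0.00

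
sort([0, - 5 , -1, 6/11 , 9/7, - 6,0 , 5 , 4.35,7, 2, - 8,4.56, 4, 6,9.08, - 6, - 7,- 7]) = [-8, - 7,-7 , - 6,  -  6, - 5, - 1, 0, 0, 6/11,9/7,  2, 4, 4.35, 4.56,  5,6, 7,9.08]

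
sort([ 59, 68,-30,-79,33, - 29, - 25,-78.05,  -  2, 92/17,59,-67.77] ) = [ - 79,  -  78.05,-67.77, - 30, - 29,  -  25, - 2,92/17,33,59 , 59,68]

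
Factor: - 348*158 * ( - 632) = 2^6 * 3^1*29^1*79^2=34749888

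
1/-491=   -  1 + 490/491 = - 0.00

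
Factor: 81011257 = 331^1*244747^1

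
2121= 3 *707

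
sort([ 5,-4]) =[ - 4,5 ] 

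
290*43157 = 12515530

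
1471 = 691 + 780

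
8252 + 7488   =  15740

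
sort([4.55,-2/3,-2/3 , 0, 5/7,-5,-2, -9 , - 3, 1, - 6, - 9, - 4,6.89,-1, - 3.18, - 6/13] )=[ - 9, -9, - 6 ,-5,-4, - 3.18, - 3, - 2, - 1, - 2/3, - 2/3 , - 6/13,0,  5/7,1, 4.55,  6.89] 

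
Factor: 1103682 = 2^1*3^1*29^1*6343^1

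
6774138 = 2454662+4319476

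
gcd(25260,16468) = 4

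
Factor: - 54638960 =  - 2^4*5^1*367^1*1861^1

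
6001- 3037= 2964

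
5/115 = 1/23  =  0.04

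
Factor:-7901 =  - 7901^1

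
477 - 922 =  - 445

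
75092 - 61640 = 13452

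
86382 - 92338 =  - 5956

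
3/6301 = 3/6301=0.00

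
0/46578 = 0=0.00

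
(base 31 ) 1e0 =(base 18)459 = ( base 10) 1395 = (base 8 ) 2563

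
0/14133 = 0 = 0.00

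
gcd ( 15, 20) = 5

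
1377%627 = 123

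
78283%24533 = 4684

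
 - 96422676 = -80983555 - 15439121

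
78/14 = 39/7 = 5.57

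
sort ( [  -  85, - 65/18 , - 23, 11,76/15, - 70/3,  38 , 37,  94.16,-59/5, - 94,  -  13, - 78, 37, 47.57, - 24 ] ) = [ - 94, - 85, - 78, - 24, - 70/3,-23, - 13,-59/5, - 65/18,  76/15,11,  37, 37,  38,47.57,  94.16]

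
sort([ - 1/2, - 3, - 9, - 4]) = [ - 9,-4, - 3,-1/2]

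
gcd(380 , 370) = 10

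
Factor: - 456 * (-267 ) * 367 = 44682984 = 2^3 * 3^2 * 19^1 *89^1*367^1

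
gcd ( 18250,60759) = 1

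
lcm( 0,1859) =0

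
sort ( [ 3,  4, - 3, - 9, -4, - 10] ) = [ - 10,-9, - 4, - 3, 3,4 ] 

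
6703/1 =6703 = 6703.00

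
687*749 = 514563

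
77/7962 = 77/7962 = 0.01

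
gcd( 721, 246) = 1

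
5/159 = 5/159 = 0.03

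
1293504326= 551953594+741550732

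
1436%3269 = 1436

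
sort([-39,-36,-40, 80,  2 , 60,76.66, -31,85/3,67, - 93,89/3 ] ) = [ - 93, - 40,  -  39, - 36, - 31, 2, 85/3,89/3,60, 67 , 76.66, 80 ] 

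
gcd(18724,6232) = 4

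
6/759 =2/253 = 0.01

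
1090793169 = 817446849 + 273346320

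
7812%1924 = 116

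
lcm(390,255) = 6630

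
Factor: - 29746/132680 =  - 139/620 = - 2^( - 2) * 5^( - 1 )*31^( - 1 ) * 139^1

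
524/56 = 131/14 = 9.36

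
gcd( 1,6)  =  1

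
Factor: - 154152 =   -  2^3*3^2*2141^1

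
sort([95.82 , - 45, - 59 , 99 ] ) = [ - 59 , - 45, 95.82,99 ]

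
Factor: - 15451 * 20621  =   - 318615071 = - 17^1 *1213^1 * 15451^1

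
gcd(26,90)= 2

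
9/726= 3/242 = 0.01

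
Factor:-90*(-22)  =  1980= 2^2*3^2*5^1*11^1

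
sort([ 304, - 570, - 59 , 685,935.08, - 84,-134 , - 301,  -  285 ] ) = [-570,-301, - 285, - 134, - 84, - 59,  304,685, 935.08]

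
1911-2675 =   -  764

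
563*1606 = 904178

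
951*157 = 149307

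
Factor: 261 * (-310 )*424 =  - 34305840 = - 2^4*3^2* 5^1*29^1 * 31^1 * 53^1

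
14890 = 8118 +6772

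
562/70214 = 281/35107 = 0.01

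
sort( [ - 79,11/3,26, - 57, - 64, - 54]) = [ - 79, - 64, - 57, - 54,11/3, 26 ] 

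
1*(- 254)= - 254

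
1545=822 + 723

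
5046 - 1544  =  3502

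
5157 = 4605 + 552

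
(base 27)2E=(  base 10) 68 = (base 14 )4c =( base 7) 125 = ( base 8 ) 104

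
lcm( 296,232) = 8584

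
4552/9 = 505 + 7/9 = 505.78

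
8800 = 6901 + 1899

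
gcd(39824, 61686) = 2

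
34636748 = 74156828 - 39520080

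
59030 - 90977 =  - 31947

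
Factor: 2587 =13^1 * 199^1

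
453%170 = 113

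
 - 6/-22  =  3/11 = 0.27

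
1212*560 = 678720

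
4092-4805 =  - 713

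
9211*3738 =34430718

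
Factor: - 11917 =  - 17^1 * 701^1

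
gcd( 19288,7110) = 2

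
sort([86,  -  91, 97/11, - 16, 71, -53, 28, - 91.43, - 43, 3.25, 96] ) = [ - 91.43, - 91,-53,-43, - 16, 3.25 , 97/11, 28,71, 86, 96]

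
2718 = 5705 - 2987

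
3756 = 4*939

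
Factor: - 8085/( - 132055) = 3/49 = 3^1*7^( - 2 )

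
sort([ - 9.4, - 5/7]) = [ - 9.4, - 5/7] 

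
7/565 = 7/565 = 0.01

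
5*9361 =46805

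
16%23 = 16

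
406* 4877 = 1980062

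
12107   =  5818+6289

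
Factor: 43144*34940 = 2^5*5^1*1747^1*5393^1 = 1507451360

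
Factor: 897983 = 897983^1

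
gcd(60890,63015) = 5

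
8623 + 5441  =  14064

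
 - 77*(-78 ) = 6006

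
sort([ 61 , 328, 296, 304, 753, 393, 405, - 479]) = [-479, 61, 296 , 304, 328,393, 405, 753]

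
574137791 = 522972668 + 51165123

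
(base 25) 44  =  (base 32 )38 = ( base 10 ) 104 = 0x68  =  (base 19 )59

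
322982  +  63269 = 386251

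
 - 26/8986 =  - 13/4493  =  - 0.00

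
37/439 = 37/439 = 0.08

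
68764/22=3125 + 7/11=3125.64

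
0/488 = 0 = 0.00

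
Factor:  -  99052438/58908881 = - 2^1*17^2*409^1*419^1  *  1409^(-1)*41809^ ( - 1)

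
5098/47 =108+22/47 = 108.47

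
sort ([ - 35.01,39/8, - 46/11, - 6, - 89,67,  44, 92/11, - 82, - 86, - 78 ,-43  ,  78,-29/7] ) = [  -  89, - 86, - 82, - 78, - 43, - 35.01, - 6, - 46/11, - 29/7, 39/8,  92/11,  44, 67, 78]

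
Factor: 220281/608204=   2^( -2) * 3^1*101^1*383^( - 1)*397^( - 1) * 727^1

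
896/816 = 56/51 = 1.10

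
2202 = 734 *3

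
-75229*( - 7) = 526603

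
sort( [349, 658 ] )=[ 349, 658]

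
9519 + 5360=14879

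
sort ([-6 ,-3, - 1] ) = [ - 6, - 3, -1 ] 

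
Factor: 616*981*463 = 2^3*3^2 * 7^1*11^1*109^1*463^1 = 279789048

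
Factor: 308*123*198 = 2^3*3^3*7^1*11^2*41^1 = 7501032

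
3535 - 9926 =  - 6391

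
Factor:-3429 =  - 3^3 * 127^1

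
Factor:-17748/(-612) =29= 29^1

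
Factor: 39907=7^1*5701^1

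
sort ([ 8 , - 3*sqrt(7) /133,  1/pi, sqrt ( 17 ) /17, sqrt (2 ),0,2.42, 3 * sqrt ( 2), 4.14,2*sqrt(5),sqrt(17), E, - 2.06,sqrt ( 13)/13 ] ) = [ - 2.06,- 3*sqrt(7)/133, 0,sqrt(17) /17,sqrt( 13)/13,1/pi , sqrt( 2),2.42, E,  sqrt ( 17 ),  4.14,  3* sqrt ( 2),  2*sqrt(5),8]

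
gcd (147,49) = 49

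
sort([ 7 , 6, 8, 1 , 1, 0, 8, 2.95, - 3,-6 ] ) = [ - 6, - 3,0, 1,1, 2.95, 6, 7, 8, 8 ] 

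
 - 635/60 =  - 11 + 5/12 = -10.58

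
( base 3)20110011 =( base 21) ADJ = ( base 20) BF2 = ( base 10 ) 4702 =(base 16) 125e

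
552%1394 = 552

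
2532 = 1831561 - 1829029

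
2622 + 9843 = 12465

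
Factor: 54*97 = 5238 = 2^1 * 3^3*97^1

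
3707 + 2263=5970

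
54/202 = 27/101 = 0.27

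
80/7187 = 80/7187 = 0.01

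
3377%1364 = 649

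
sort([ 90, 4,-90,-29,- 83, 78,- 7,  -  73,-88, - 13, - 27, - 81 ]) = [- 90,-88,  -  83,-81, - 73,-29,-27 ,-13, - 7, 4,78,90]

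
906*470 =425820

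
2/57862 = 1/28931 = 0.00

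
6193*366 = 2266638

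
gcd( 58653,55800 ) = 9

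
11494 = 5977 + 5517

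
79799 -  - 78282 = 158081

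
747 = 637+110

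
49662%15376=3534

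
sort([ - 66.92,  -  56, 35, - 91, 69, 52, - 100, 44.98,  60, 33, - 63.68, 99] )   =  [  -  100, - 91, - 66.92, - 63.68,  -  56,33, 35, 44.98,52, 60, 69 , 99] 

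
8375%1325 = 425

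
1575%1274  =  301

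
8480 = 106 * 80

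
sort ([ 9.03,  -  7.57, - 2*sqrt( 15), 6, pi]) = [- 2*sqrt( 15 ),-7.57,pi,6, 9.03]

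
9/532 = 9/532 = 0.02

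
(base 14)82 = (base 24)4i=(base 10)114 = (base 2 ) 1110010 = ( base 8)162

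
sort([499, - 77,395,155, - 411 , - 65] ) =[-411, - 77, - 65,155, 395 , 499] 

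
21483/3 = 7161 = 7161.00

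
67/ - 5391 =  - 1+5324/5391  =  -0.01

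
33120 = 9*3680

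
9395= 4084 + 5311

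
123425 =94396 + 29029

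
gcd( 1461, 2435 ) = 487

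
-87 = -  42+  -  45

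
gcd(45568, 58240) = 128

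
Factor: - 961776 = -2^4 *3^2 * 6679^1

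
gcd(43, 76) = 1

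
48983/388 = 126 + 95/388 =126.24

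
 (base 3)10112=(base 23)43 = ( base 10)95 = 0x5F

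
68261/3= 68261/3 = 22753.67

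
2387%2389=2387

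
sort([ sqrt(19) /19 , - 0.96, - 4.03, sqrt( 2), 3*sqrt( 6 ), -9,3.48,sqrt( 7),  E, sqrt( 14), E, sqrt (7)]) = [-9, - 4.03, - 0.96,sqrt(19)/19, sqrt( 2 ) , sqrt( 7) , sqrt( 7 ), E, E  ,  3.48, sqrt( 14 ),3*sqrt(6) ]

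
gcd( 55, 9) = 1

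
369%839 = 369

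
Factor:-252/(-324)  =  3^( -2) * 7^1  =  7/9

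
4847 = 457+4390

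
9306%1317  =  87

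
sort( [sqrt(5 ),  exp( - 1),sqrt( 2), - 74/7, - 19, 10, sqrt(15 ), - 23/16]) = [ - 19, - 74/7, - 23/16,  exp( - 1 ), sqrt( 2 ),sqrt ( 5 ), sqrt( 15),10 ]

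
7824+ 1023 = 8847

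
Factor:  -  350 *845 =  -295750  =  -2^1 * 5^3*7^1*13^2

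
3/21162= 1/7054=0.00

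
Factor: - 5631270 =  - 2^1*3^1*5^1*337^1*557^1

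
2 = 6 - 4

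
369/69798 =123/23266  =  0.01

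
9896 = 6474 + 3422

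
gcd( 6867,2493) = 9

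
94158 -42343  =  51815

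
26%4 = 2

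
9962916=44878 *222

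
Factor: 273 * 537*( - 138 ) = -20230938 = - 2^1*3^3*7^1*13^1*23^1*179^1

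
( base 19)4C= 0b1011000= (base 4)1120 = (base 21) 44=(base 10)88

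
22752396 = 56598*402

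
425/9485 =85/1897 = 0.04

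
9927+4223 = 14150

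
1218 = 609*2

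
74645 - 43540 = 31105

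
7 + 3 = 10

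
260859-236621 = 24238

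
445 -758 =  - 313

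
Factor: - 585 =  - 3^2*5^1*13^1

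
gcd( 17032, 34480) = 8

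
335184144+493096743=828280887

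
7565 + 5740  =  13305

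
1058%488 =82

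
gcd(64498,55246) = 2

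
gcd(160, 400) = 80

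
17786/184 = 96 + 61/92=96.66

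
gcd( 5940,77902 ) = 22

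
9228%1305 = 93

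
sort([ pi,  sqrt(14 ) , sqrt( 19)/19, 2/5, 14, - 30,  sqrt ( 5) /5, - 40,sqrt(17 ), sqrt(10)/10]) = [  -  40, -30, sqrt( 19)/19, sqrt( 10 )/10, 2/5  ,  sqrt(5)/5, pi,  sqrt(14),sqrt( 17),14]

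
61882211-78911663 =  - 17029452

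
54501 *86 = 4687086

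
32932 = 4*8233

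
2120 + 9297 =11417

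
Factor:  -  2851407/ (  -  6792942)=2^( - 1 )*3^1*73^(- 1 )*1193^( - 1 )*24371^1 =73113/174178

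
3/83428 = 3/83428 = 0.00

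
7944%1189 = 810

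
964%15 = 4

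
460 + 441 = 901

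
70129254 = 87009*806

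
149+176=325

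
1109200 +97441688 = 98550888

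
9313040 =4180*2228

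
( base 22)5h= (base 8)177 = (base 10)127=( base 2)1111111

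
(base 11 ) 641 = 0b1100000011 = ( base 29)QH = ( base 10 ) 771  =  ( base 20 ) 1IB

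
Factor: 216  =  2^3*3^3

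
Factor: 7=7^1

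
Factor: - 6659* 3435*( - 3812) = 2^2*3^1*5^1*229^1*953^1*6659^1 = 87194410980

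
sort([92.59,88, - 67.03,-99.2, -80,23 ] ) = [-99.2,-80, - 67.03,  23, 88,92.59 ]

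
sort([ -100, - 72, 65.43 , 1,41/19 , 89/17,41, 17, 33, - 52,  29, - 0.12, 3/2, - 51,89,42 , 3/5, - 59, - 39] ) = [ - 100, - 72, - 59, - 52 , - 51, - 39, - 0.12, 3/5 , 1, 3/2, 41/19, 89/17, 17, 29, 33, 41, 42, 65.43,89 ]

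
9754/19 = 513 + 7/19 = 513.37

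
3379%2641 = 738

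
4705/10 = 470 + 1/2  =  470.50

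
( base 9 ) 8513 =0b1100001101001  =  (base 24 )AK9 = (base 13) 2AC9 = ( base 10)6249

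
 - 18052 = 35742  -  53794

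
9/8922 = 3/2974= 0.00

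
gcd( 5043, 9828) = 3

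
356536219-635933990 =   -  279397771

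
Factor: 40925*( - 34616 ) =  - 1416659800  =  - 2^3*5^2* 1637^1*4327^1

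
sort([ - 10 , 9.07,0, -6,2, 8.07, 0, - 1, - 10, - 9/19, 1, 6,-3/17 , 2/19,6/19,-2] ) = [-10 ,  -  10,  -  6, - 2,-1, - 9/19 ,  -  3/17,0,0,2/19 , 6/19,  1 , 2 , 6 , 8.07, 9.07]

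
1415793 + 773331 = 2189124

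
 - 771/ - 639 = 1+44/213 = 1.21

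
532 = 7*76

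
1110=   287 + 823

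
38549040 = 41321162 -2772122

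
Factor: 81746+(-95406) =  - 2^2*5^1*683^1 = - 13660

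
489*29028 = 14194692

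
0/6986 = 0  =  0.00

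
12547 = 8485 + 4062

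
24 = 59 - 35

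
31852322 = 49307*646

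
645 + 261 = 906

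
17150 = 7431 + 9719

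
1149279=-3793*(  -  303)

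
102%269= 102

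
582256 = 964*604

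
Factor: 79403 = 271^1*293^1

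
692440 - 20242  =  672198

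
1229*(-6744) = - 8288376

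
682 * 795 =542190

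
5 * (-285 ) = -1425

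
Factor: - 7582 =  - 2^1*17^1*223^1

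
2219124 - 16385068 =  - 14165944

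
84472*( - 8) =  - 675776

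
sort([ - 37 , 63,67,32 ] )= [ - 37,32,63,67]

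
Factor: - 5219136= - 2^6*3^2*13^1*17^1*41^1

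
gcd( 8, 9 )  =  1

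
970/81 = 970/81 = 11.98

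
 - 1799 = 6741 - 8540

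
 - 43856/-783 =43856/783 = 56.01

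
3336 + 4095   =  7431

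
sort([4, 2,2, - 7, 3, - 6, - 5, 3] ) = [ - 7, - 6, - 5,  2, 2 , 3, 3,4]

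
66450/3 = 22150  =  22150.00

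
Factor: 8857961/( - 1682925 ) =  - 3^(-1)*5^( - 2) * 7^1*19^ ( - 1)*233^1*1181^( - 1)* 5431^1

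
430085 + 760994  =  1191079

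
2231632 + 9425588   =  11657220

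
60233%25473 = 9287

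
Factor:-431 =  - 431^1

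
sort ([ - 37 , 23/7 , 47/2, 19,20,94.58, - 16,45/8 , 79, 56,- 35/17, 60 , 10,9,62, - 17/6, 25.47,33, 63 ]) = [ - 37, - 16,-17/6 , - 35/17,23/7, 45/8,  9,10 , 19,20,  47/2, 25.47, 33,56,60,  62,63, 79 , 94.58 ]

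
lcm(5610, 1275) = 28050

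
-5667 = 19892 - 25559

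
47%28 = 19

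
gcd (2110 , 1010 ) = 10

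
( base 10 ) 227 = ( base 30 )7H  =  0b11100011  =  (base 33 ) 6T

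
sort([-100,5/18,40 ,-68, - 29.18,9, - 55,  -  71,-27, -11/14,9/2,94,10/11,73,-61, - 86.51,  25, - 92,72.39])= [ - 100, -92,  -  86.51,-71,-68, - 61, - 55, - 29.18, - 27,-11/14,5/18,10/11,  9/2,9, 25,40,72.39,73,94]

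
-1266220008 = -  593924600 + -672295408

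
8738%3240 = 2258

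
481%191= 99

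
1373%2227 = 1373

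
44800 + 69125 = 113925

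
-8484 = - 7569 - 915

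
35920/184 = 195 + 5/23 = 195.22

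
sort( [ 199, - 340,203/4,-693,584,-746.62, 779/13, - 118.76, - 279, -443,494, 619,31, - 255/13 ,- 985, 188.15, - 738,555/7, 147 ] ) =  [ - 985,  -  746.62, - 738, - 693 ,-443,-340, - 279, - 118.76, - 255/13, 31, 203/4,779/13,555/7, 147,188.15, 199,494, 584,619] 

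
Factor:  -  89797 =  - 89797^1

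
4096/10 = 409+ 3/5  =  409.60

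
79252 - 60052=19200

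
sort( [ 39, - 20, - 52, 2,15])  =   [ - 52,- 20,2,15, 39]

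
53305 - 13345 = 39960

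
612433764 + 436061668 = 1048495432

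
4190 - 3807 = 383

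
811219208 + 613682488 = 1424901696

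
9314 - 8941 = 373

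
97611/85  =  97611/85  =  1148.36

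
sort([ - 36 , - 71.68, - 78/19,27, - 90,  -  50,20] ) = [ - 90, - 71.68, - 50,  -  36, -78/19, 20,27]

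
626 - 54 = 572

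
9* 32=288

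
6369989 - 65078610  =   - 58708621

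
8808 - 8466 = 342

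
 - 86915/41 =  - 2120  +  5/41 = - 2119.88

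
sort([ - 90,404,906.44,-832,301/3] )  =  [ - 832, - 90, 301/3,404,906.44]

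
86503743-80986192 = 5517551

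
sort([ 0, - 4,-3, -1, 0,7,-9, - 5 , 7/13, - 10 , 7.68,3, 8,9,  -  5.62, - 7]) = [ - 10 , - 9, - 7, - 5.62, - 5, - 4, - 3 ,  -  1  ,  0,0, 7/13,3,7,7.68,8, 9]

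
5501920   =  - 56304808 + 61806728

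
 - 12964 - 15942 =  - 28906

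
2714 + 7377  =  10091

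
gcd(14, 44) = 2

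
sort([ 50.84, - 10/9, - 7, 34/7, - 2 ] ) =[ - 7 , - 2,-10/9, 34/7, 50.84] 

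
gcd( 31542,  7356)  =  6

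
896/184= 4 + 20/23= 4.87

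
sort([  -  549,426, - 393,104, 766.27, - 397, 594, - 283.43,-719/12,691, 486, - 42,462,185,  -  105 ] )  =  [ - 549,-397 ,-393,-283.43, - 105, - 719/12,  -  42,104, 185, 426, 462, 486, 594, 691,766.27]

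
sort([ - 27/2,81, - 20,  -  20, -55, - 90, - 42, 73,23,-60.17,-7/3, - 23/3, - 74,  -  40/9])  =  [ - 90 ,-74,  -  60.17,-55, - 42, - 20,-20 , - 27/2 ,  -  23/3, - 40/9,  -  7/3 , 23,73, 81]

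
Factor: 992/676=248/169 =2^3*13^( -2 ) *31^1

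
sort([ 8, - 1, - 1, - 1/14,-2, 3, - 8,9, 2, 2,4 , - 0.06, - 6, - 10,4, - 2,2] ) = [ - 10 , - 8, - 6, - 2, - 2, - 1, - 1,  -  1/14, - 0.06,2, 2,2,3, 4, 4 , 8,9]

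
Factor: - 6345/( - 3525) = 3^2*5^(- 1) = 9/5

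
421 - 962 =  - 541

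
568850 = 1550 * 367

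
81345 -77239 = 4106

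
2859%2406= 453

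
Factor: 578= 2^1*17^2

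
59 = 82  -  23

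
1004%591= 413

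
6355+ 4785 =11140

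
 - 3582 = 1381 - 4963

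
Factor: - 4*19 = -76 =- 2^2 * 19^1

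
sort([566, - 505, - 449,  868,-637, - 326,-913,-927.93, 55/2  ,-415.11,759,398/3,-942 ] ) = [-942 ,-927.93,  -  913, - 637  ,-505,-449,  -  415.11, - 326, 55/2,398/3,566, 759, 868] 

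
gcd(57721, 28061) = 1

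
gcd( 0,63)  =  63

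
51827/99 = 51827/99  =  523.51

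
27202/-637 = - 3886/91 = - 42.70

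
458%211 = 36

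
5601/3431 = 1 + 2170/3431= 1.63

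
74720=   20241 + 54479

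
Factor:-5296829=-5296829^1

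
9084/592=2271/148 = 15.34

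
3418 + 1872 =5290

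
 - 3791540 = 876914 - 4668454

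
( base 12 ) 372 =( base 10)518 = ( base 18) 1AE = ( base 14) 290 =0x206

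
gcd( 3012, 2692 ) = 4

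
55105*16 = 881680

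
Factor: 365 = 5^1  *73^1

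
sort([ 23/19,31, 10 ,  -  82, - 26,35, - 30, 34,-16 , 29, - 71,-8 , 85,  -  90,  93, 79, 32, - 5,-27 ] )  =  [ - 90, - 82, - 71, - 30, - 27,- 26,  -  16, - 8, - 5, 23/19, 10,  29, 31,32, 34, 35,  79, 85,  93]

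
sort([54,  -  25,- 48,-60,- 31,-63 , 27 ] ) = [-63,  -  60, - 48,-31,- 25,27,54 ] 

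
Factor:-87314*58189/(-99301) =2^1*149^1 * 199^(-1)*293^1*499^( - 1)*58189^1 = 5080714346/99301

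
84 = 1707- 1623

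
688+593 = 1281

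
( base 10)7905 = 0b1111011100001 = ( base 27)AML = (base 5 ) 223110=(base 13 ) 37A1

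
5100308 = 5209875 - 109567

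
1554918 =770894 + 784024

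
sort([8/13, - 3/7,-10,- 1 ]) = [ - 10 ,-1, - 3/7,  8/13]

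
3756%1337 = 1082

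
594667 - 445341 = 149326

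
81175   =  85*955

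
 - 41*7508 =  - 307828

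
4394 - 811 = 3583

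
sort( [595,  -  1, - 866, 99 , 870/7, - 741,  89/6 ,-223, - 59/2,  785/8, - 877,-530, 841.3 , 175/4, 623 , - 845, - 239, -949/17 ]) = [ - 877, - 866, - 845, - 741,  -  530, - 239, - 223, - 949/17, - 59/2, - 1, 89/6,175/4,  785/8,99 , 870/7,  595,623, 841.3] 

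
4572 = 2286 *2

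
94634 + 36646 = 131280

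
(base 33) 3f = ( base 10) 114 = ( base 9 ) 136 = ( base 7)222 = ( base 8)162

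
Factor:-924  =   - 2^2*3^1 * 7^1*11^1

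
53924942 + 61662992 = 115587934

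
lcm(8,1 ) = 8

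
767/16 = 47  +  15/16  =  47.94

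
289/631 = 289/631= 0.46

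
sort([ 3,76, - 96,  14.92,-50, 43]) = [-96 ,-50 , 3,14.92,43, 76] 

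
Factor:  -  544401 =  - 3^4*11^1*13^1*47^1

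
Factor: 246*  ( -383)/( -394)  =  47109/197 = 3^1* 41^1 * 197^( - 1 ) * 383^1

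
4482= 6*747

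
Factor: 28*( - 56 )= - 1568 = - 2^5*7^2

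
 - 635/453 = - 635/453 = -1.40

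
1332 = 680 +652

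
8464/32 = 529/2 =264.50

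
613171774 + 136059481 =749231255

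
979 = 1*979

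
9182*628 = 5766296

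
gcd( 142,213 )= 71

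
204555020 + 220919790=425474810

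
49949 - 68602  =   - 18653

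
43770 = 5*8754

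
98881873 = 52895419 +45986454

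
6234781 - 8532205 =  - 2297424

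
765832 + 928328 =1694160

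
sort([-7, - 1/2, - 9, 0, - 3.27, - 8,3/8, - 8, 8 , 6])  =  [ - 9,- 8, - 8, - 7, - 3.27, - 1/2, 0, 3/8,6,  8]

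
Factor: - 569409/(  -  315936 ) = 189803/105312 =2^( - 5)*3^( - 1)*59^1*1097^( -1) * 3217^1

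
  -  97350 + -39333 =  -  136683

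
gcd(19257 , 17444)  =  49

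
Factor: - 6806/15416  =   - 2^( - 2 )*47^( - 1 ) * 83^1 = - 83/188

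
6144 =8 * 768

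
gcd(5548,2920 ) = 292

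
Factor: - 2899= - 13^1*223^1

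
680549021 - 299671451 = 380877570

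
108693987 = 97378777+11315210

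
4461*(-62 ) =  - 276582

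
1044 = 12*87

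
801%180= 81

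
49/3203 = 49/3203 = 0.02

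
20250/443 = 20250/443 = 45.71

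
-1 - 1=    - 2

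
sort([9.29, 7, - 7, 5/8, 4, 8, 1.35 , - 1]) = [ - 7, - 1, 5/8,  1.35 , 4, 7,  8, 9.29 ] 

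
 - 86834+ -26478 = -113312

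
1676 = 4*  419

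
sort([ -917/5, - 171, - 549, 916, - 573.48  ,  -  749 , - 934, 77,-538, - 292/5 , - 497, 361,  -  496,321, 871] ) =[ - 934, - 749, - 573.48, - 549,-538, - 497, - 496  ,-917/5 , - 171,- 292/5, 77,321, 361,871, 916 ]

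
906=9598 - 8692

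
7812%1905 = 192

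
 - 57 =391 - 448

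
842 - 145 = 697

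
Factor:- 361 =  - 19^2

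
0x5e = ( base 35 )2o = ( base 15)64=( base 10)94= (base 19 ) 4I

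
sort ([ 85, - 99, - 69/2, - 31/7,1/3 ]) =[ - 99 , - 69/2, - 31/7, 1/3, 85 ]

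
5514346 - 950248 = 4564098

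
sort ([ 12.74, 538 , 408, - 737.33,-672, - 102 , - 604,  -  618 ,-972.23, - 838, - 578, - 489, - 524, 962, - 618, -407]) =[  -  972.23, - 838, - 737.33, - 672 , - 618,-618, - 604, - 578, - 524, - 489, - 407, - 102,  12.74, 408, 538, 962]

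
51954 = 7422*7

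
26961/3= 8987= 8987.00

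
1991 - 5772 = -3781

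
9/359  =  9/359 = 0.03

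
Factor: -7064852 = -2^2 * 47^1*37579^1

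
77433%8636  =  8345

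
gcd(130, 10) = 10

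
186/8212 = 93/4106 = 0.02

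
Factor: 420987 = 3^1*  7^1*20047^1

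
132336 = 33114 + 99222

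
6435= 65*99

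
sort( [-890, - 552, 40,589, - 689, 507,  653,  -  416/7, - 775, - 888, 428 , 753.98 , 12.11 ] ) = [-890, - 888, - 775, - 689, - 552 , - 416/7,  12.11,40,428,507,589, 653, 753.98 ]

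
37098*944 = 35020512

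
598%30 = 28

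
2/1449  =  2/1449 = 0.00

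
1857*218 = 404826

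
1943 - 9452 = - 7509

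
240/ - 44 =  - 6 + 6/11 = - 5.45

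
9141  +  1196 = 10337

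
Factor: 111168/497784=4632/20741 = 2^3*3^1 * 7^ ( - 1)*193^1* 2963^( -1) 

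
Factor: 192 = 2^6*3^1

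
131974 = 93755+38219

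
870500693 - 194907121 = 675593572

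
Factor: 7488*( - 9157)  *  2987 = -204811468992= - 2^6 * 3^2*13^1*29^1*103^1*9157^1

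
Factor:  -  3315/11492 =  -2^( - 2 )*3^1 * 5^1*13^( - 1)  =  - 15/52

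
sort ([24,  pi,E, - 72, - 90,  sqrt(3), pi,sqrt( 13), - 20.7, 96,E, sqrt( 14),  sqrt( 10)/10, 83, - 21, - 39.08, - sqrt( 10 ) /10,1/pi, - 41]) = [ - 90, - 72 ,  -  41, - 39.08,- 21,-20.7,- sqrt (10)/10,sqrt ( 10)/10,1/pi,sqrt(  3),E,  E  ,  pi,pi,sqrt( 13),  sqrt(14 ),  24,  83,  96] 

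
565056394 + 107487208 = 672543602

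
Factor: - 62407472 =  - 2^4*79^1 * 97^1 * 509^1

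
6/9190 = 3/4595 = 0.00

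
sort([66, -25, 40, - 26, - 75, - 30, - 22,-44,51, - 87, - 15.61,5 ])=[ - 87 , - 75, - 44,-30, - 26, - 25, - 22, - 15.61,5,  40,51,66 ] 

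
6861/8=857  +  5/8 = 857.62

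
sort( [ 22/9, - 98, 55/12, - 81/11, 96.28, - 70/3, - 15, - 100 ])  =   [ - 100, - 98, - 70/3, - 15, - 81/11, 22/9 , 55/12,96.28 ] 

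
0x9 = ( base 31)9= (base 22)9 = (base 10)9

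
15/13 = 1+2/13 = 1.15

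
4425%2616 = 1809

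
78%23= 9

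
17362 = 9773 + 7589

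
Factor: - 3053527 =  - 619^1*4933^1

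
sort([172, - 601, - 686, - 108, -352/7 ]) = [ - 686, - 601, - 108, - 352/7,172]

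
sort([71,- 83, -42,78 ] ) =[- 83, - 42,71,78]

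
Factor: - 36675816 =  - 2^3 * 3^1*59^2*439^1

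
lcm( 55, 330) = 330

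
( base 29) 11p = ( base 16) 37F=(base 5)12040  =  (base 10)895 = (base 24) 1d7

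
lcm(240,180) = 720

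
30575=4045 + 26530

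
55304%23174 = 8956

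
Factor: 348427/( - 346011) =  - 3^ (  -  1)*23^1* 15149^1*115337^ (  -  1) 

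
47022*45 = 2115990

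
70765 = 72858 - 2093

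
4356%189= 9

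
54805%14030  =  12715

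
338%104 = 26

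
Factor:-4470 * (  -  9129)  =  2^1*3^2*5^1*17^1 * 149^1*179^1  =  40806630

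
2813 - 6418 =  - 3605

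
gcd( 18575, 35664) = 743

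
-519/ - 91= 5+64/91=5.70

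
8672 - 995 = 7677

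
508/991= 508/991  =  0.51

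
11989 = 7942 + 4047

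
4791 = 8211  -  3420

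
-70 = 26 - 96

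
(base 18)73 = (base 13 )9C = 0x81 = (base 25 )54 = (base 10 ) 129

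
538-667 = - 129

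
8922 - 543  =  8379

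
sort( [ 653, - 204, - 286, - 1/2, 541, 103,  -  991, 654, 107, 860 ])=[ - 991,- 286, - 204, - 1/2, 103, 107, 541,  653, 654,  860]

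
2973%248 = 245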